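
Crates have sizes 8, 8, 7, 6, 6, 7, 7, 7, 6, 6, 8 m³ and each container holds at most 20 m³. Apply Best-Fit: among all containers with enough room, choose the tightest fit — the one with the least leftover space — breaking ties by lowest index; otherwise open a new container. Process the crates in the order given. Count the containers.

Put 8 m³ in container 1; 12 m³ remain.
Put 8 m³ in container 1; 4 m³ remain.
Put 7 m³ in container 2; 13 m³ remain.
Put 6 m³ in container 2; 7 m³ remain.
Put 6 m³ in container 2; 1 m³ remain.
Put 7 m³ in container 3; 13 m³ remain.
Put 7 m³ in container 3; 6 m³ remain.
Put 7 m³ in container 4; 13 m³ remain.
Put 6 m³ in container 3; 0 m³ remain.
Put 6 m³ in container 4; 7 m³ remain.
Put 8 m³ in container 5; 12 m³ remain.

5 containers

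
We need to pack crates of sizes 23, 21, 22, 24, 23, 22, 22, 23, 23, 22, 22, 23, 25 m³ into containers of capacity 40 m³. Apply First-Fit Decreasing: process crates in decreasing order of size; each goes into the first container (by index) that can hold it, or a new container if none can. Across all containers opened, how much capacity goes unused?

Sorted descending: 25, 24, 23, 23, 23, 23, 23, 22, 22, 22, 22, 22, 21.
container 1: place 25 m³, 15 m³ left
container 2: place 24 m³, 16 m³ left
container 3: place 23 m³, 17 m³ left
container 4: place 23 m³, 17 m³ left
container 5: place 23 m³, 17 m³ left
container 6: place 23 m³, 17 m³ left
container 7: place 23 m³, 17 m³ left
container 8: place 22 m³, 18 m³ left
container 9: place 22 m³, 18 m³ left
container 10: place 22 m³, 18 m³ left
container 11: place 22 m³, 18 m³ left
container 12: place 22 m³, 18 m³ left
container 13: place 21 m³, 19 m³ left
13 containers × 40 m³ = 520 m³; used 295 m³; unused 225 m³.

225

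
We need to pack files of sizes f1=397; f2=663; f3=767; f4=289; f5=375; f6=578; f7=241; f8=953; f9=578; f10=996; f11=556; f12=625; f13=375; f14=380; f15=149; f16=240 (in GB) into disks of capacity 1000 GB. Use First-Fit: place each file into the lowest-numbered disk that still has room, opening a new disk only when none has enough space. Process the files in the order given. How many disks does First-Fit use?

9

Put f1 (397 GB) in disk 1; 603 GB remain.
Put f2 (663 GB) in disk 2; 337 GB remain.
Put f3 (767 GB) in disk 3; 233 GB remain.
Put f4 (289 GB) in disk 1; 314 GB remain.
Put f5 (375 GB) in disk 4; 625 GB remain.
Put f6 (578 GB) in disk 4; 47 GB remain.
Put f7 (241 GB) in disk 1; 73 GB remain.
Put f8 (953 GB) in disk 5; 47 GB remain.
Put f9 (578 GB) in disk 6; 422 GB remain.
Put f10 (996 GB) in disk 7; 4 GB remain.
Put f11 (556 GB) in disk 8; 444 GB remain.
Put f12 (625 GB) in disk 9; 375 GB remain.
Put f13 (375 GB) in disk 6; 47 GB remain.
Put f14 (380 GB) in disk 8; 64 GB remain.
Put f15 (149 GB) in disk 2; 188 GB remain.
Put f16 (240 GB) in disk 9; 135 GB remain.
Final disks: [397,289,241] [663,149] [767] [375,578] [953] [578,375] [996] [556,380] [625,240].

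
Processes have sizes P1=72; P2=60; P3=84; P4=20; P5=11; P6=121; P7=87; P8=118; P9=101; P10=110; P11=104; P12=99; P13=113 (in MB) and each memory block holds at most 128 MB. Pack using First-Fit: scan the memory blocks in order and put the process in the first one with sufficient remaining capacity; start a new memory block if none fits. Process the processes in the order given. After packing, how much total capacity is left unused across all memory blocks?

Put P1 (72 MB) in memory block 1; 56 MB remain.
Put P2 (60 MB) in memory block 2; 68 MB remain.
Put P3 (84 MB) in memory block 3; 44 MB remain.
Put P4 (20 MB) in memory block 1; 36 MB remain.
Put P5 (11 MB) in memory block 1; 25 MB remain.
Put P6 (121 MB) in memory block 4; 7 MB remain.
Put P7 (87 MB) in memory block 5; 41 MB remain.
Put P8 (118 MB) in memory block 6; 10 MB remain.
Put P9 (101 MB) in memory block 7; 27 MB remain.
Put P10 (110 MB) in memory block 8; 18 MB remain.
Put P11 (104 MB) in memory block 9; 24 MB remain.
Put P12 (99 MB) in memory block 10; 29 MB remain.
Put P13 (113 MB) in memory block 11; 15 MB remain.
11 memory blocks × 128 MB = 1408 MB; used 1100 MB; unused 308 MB.

308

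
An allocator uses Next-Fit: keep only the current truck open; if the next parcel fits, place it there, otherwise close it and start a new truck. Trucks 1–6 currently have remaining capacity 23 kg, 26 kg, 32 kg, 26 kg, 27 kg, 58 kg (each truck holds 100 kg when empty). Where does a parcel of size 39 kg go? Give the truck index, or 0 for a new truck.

6

Next-Fit only looks at truck 6, which has 58 kg free.
39 kg fits there.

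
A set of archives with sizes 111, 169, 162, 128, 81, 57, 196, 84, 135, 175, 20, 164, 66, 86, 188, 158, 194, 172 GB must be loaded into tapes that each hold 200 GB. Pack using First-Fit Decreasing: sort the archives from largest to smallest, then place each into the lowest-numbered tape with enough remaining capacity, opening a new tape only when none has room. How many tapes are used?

13

Sorted descending: 196, 194, 188, 175, 172, 169, 164, 162, 158, 135, 128, 111, 86, 84, 81, 66, 57, 20.
tape 1: place 196 GB, 4 GB left
tape 2: place 194 GB, 6 GB left
tape 3: place 188 GB, 12 GB left
tape 4: place 175 GB, 25 GB left
tape 5: place 172 GB, 28 GB left
tape 6: place 169 GB, 31 GB left
tape 7: place 164 GB, 36 GB left
tape 8: place 162 GB, 38 GB left
tape 9: place 158 GB, 42 GB left
tape 10: place 135 GB, 65 GB left
tape 11: place 128 GB, 72 GB left
tape 12: place 111 GB, 89 GB left
tape 12: place 86 GB, 3 GB left
tape 13: place 84 GB, 116 GB left
tape 13: place 81 GB, 35 GB left
tape 11: place 66 GB, 6 GB left
tape 10: place 57 GB, 8 GB left
tape 4: place 20 GB, 5 GB left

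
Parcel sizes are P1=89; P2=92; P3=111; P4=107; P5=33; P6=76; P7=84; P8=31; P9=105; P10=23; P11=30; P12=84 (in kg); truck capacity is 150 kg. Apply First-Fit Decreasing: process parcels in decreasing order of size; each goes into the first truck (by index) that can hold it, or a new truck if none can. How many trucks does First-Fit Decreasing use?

8 trucks

Sorted descending: 111, 107, 105, 92, 89, 84, 84, 76, 33, 31, 30, 23.
truck 1: place 111 kg, 39 kg left
truck 2: place 107 kg, 43 kg left
truck 3: place 105 kg, 45 kg left
truck 4: place 92 kg, 58 kg left
truck 5: place 89 kg, 61 kg left
truck 6: place 84 kg, 66 kg left
truck 7: place 84 kg, 66 kg left
truck 8: place 76 kg, 74 kg left
truck 1: place 33 kg, 6 kg left
truck 2: place 31 kg, 12 kg left
truck 3: place 30 kg, 15 kg left
truck 4: place 23 kg, 35 kg left
Final trucks: [111,33] [107,31] [105,30] [92,23] [89] [84] [84] [76].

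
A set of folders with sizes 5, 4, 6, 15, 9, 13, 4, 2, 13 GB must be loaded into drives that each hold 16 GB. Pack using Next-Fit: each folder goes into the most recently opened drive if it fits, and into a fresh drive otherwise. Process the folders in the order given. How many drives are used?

6 drives

5 GB → drive 1 (remaining 11 GB)
4 GB → drive 1 (remaining 7 GB)
6 GB → drive 1 (remaining 1 GB)
15 GB → drive 2 (remaining 1 GB)
9 GB → drive 3 (remaining 7 GB)
13 GB → drive 4 (remaining 3 GB)
4 GB → drive 5 (remaining 12 GB)
2 GB → drive 5 (remaining 10 GB)
13 GB → drive 6 (remaining 3 GB)
Final drives: [5,4,6] [15] [9] [13] [4,2] [13].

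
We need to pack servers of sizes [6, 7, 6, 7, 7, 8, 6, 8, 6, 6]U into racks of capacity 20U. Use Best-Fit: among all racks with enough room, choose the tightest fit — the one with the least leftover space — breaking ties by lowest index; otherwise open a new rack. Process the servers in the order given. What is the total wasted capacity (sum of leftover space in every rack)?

13

Put 6U in rack 1; 14U remain.
Put 7U in rack 1; 7U remain.
Put 6U in rack 1; 1U remain.
Put 7U in rack 2; 13U remain.
Put 7U in rack 2; 6U remain.
Put 8U in rack 3; 12U remain.
Put 6U in rack 2; 0U remain.
Put 8U in rack 3; 4U remain.
Put 6U in rack 4; 14U remain.
Put 6U in rack 4; 8U remain.
4 racks × 20U = 80U; used 67U; unused 13U.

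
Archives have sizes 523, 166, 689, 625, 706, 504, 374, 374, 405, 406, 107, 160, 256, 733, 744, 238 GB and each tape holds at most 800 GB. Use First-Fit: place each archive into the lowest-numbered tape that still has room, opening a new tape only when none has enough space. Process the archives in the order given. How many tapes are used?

523 GB → tape 1 (remaining 277 GB)
166 GB → tape 1 (remaining 111 GB)
689 GB → tape 2 (remaining 111 GB)
625 GB → tape 3 (remaining 175 GB)
706 GB → tape 4 (remaining 94 GB)
504 GB → tape 5 (remaining 296 GB)
374 GB → tape 6 (remaining 426 GB)
374 GB → tape 6 (remaining 52 GB)
405 GB → tape 7 (remaining 395 GB)
406 GB → tape 8 (remaining 394 GB)
107 GB → tape 1 (remaining 4 GB)
160 GB → tape 3 (remaining 15 GB)
256 GB → tape 5 (remaining 40 GB)
733 GB → tape 9 (remaining 67 GB)
744 GB → tape 10 (remaining 56 GB)
238 GB → tape 7 (remaining 157 GB)
Final tapes: [523,166,107] [689] [625,160] [706] [504,256] [374,374] [405,238] [406] [733] [744].

10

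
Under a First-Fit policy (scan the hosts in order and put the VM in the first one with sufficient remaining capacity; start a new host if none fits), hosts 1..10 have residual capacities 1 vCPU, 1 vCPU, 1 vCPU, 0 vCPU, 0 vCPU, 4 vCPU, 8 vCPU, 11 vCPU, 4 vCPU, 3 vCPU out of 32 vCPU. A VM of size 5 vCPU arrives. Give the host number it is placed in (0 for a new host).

7

Hosts with room: host 7 (8 vCPU), host 8 (11 vCPU).
The first with room is host 7.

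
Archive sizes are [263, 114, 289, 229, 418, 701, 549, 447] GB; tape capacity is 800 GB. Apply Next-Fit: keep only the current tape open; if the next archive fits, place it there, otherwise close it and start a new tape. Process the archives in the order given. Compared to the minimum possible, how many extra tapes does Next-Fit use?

1

Next-Fit: [263,114,289] [229,418] [701] [549] [447] → 5 tapes.
Total size 3010 GB; any packing needs at least ⌈3010/800⌉ = 4 tapes.
An optimal packing achieves that bound: [701] [549,229] [447,289] [418,263,114] → 4 tapes.
Excess: 5 − 4 = 1.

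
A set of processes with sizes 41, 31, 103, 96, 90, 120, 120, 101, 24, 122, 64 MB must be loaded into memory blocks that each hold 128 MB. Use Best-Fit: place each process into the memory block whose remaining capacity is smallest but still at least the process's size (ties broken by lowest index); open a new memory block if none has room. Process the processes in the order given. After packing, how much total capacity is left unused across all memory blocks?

240

41 MB → memory block 1 (remaining 87 MB)
31 MB → memory block 1 (remaining 56 MB)
103 MB → memory block 2 (remaining 25 MB)
96 MB → memory block 3 (remaining 32 MB)
90 MB → memory block 4 (remaining 38 MB)
120 MB → memory block 5 (remaining 8 MB)
120 MB → memory block 6 (remaining 8 MB)
101 MB → memory block 7 (remaining 27 MB)
24 MB → memory block 2 (remaining 1 MB)
122 MB → memory block 8 (remaining 6 MB)
64 MB → memory block 9 (remaining 64 MB)
9 memory blocks × 128 MB = 1152 MB; used 912 MB; unused 240 MB.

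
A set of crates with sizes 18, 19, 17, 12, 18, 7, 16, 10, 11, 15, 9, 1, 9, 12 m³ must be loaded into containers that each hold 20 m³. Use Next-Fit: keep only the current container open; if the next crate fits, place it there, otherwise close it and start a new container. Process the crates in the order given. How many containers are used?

Put 18 m³ in container 1; 2 m³ remain.
Put 19 m³ in container 2; 1 m³ remain.
Put 17 m³ in container 3; 3 m³ remain.
Put 12 m³ in container 4; 8 m³ remain.
Put 18 m³ in container 5; 2 m³ remain.
Put 7 m³ in container 6; 13 m³ remain.
Put 16 m³ in container 7; 4 m³ remain.
Put 10 m³ in container 8; 10 m³ remain.
Put 11 m³ in container 9; 9 m³ remain.
Put 15 m³ in container 10; 5 m³ remain.
Put 9 m³ in container 11; 11 m³ remain.
Put 1 m³ in container 11; 10 m³ remain.
Put 9 m³ in container 11; 1 m³ remain.
Put 12 m³ in container 12; 8 m³ remain.

12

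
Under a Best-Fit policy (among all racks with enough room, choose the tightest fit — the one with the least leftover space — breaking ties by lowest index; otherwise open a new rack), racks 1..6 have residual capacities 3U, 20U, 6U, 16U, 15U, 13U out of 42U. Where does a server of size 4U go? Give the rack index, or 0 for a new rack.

Racks with room: rack 2 (20U), rack 3 (6U), rack 4 (16U), rack 5 (15U), rack 6 (13U).
Tightest fit is rack 3 with 6U free.

3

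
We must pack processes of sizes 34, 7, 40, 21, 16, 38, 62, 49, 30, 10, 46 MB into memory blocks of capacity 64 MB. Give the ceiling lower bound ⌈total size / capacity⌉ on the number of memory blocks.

Total size = 34 + 7 + 40 + 21 + 16 + 38 + 62 + 49 + 30 + 10 + 46 = 353 MB.
⌈353 / 64⌉ = 6.

6 memory blocks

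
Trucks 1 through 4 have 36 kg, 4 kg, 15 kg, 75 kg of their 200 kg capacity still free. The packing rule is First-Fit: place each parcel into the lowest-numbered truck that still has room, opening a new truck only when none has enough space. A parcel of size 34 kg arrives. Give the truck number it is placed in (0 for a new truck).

Trucks with room: truck 1 (36 kg), truck 4 (75 kg).
The first with room is truck 1.

1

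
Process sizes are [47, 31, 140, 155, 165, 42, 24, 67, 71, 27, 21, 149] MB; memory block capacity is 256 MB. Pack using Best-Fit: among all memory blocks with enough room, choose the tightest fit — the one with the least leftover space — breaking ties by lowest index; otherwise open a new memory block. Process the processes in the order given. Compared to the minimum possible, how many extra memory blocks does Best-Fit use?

0

Best-Fit: [47,31,140,24] [155,67,27] [165,42,21] [71,149] → 4 memory blocks.
Total size 939 MB; any packing needs at least ⌈939/256⌉ = 4 memory blocks.
So 4 is already optimal.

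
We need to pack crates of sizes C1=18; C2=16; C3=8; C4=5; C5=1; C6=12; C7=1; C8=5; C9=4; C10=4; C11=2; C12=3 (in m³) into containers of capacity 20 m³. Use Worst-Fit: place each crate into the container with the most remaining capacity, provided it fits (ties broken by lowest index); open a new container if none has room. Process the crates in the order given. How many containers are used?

container 1: place C1 (18 m³), 2 m³ left
container 2: place C2 (16 m³), 4 m³ left
container 3: place C3 (8 m³), 12 m³ left
container 3: place C4 (5 m³), 7 m³ left
container 3: place C5 (1 m³), 6 m³ left
container 4: place C6 (12 m³), 8 m³ left
container 4: place C7 (1 m³), 7 m³ left
container 4: place C8 (5 m³), 2 m³ left
container 3: place C9 (4 m³), 2 m³ left
container 2: place C10 (4 m³), 0 m³ left
container 1: place C11 (2 m³), 0 m³ left
container 5: place C12 (3 m³), 17 m³ left

5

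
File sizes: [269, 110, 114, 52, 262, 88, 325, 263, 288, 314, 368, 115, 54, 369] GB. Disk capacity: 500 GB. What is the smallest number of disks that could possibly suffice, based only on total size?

Total size = 269 + 110 + 114 + 52 + 262 + 88 + 325 + 263 + 288 + 314 + 368 + 115 + 54 + 369 = 2991 GB.
⌈2991 / 500⌉ = 6.

6 disks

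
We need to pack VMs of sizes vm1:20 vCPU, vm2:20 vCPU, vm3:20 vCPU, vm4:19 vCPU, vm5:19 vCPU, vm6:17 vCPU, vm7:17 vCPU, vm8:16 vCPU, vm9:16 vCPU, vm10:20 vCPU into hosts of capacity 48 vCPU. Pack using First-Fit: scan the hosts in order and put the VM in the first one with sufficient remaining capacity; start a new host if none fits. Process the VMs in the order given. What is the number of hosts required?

5 hosts

host 1: place vm1 (20 vCPU), 28 vCPU left
host 1: place vm2 (20 vCPU), 8 vCPU left
host 2: place vm3 (20 vCPU), 28 vCPU left
host 2: place vm4 (19 vCPU), 9 vCPU left
host 3: place vm5 (19 vCPU), 29 vCPU left
host 3: place vm6 (17 vCPU), 12 vCPU left
host 4: place vm7 (17 vCPU), 31 vCPU left
host 4: place vm8 (16 vCPU), 15 vCPU left
host 5: place vm9 (16 vCPU), 32 vCPU left
host 5: place vm10 (20 vCPU), 12 vCPU left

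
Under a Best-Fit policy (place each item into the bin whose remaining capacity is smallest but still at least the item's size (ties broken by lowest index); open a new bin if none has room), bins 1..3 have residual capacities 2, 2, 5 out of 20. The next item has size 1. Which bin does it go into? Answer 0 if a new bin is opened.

Bins with room: bin 1 (2), bin 2 (2), bin 3 (5).
Tightest fit is bin 1 with 2 free.

1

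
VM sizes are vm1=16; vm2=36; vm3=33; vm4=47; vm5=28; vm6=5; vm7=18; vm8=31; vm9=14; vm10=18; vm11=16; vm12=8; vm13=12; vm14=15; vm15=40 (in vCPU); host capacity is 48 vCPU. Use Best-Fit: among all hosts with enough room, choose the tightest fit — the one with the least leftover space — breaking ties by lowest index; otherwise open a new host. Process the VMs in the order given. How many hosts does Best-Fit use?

8 hosts

Put vm1 (16 vCPU) in host 1; 32 vCPU remain.
Put vm2 (36 vCPU) in host 2; 12 vCPU remain.
Put vm3 (33 vCPU) in host 3; 15 vCPU remain.
Put vm4 (47 vCPU) in host 4; 1 vCPU remain.
Put vm5 (28 vCPU) in host 1; 4 vCPU remain.
Put vm6 (5 vCPU) in host 2; 7 vCPU remain.
Put vm7 (18 vCPU) in host 5; 30 vCPU remain.
Put vm8 (31 vCPU) in host 6; 17 vCPU remain.
Put vm9 (14 vCPU) in host 3; 1 vCPU remain.
Put vm10 (18 vCPU) in host 5; 12 vCPU remain.
Put vm11 (16 vCPU) in host 6; 1 vCPU remain.
Put vm12 (8 vCPU) in host 5; 4 vCPU remain.
Put vm13 (12 vCPU) in host 7; 36 vCPU remain.
Put vm14 (15 vCPU) in host 7; 21 vCPU remain.
Put vm15 (40 vCPU) in host 8; 8 vCPU remain.
Final hosts: [16,28] [36,5] [33,14] [47] [18,18,8] [31,16] [12,15] [40].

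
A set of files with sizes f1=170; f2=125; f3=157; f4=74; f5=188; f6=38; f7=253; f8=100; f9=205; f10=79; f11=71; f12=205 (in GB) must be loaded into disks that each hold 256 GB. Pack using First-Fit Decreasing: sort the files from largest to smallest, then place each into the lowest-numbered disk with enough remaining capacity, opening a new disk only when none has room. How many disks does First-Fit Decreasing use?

Sorted descending: 253, 205, 205, 188, 170, 157, 125, 100, 79, 74, 71, 38.
253 GB → disk 1 (remaining 3 GB)
205 GB → disk 2 (remaining 51 GB)
205 GB → disk 3 (remaining 51 GB)
188 GB → disk 4 (remaining 68 GB)
170 GB → disk 5 (remaining 86 GB)
157 GB → disk 6 (remaining 99 GB)
125 GB → disk 7 (remaining 131 GB)
100 GB → disk 7 (remaining 31 GB)
79 GB → disk 5 (remaining 7 GB)
74 GB → disk 6 (remaining 25 GB)
71 GB → disk 8 (remaining 185 GB)
38 GB → disk 2 (remaining 13 GB)

8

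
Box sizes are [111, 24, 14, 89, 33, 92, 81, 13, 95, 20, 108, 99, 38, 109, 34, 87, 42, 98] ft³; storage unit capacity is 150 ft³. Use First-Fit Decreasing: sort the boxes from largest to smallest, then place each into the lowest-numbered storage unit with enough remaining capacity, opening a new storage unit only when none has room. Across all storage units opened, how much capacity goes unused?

Sorted descending: 111, 109, 108, 99, 98, 95, 92, 89, 87, 81, 42, 38, 34, 33, 24, 20, 14, 13.
Put 111 ft³ in storage unit 1; 39 ft³ remain.
Put 109 ft³ in storage unit 2; 41 ft³ remain.
Put 108 ft³ in storage unit 3; 42 ft³ remain.
Put 99 ft³ in storage unit 4; 51 ft³ remain.
Put 98 ft³ in storage unit 5; 52 ft³ remain.
Put 95 ft³ in storage unit 6; 55 ft³ remain.
Put 92 ft³ in storage unit 7; 58 ft³ remain.
Put 89 ft³ in storage unit 8; 61 ft³ remain.
Put 87 ft³ in storage unit 9; 63 ft³ remain.
Put 81 ft³ in storage unit 10; 69 ft³ remain.
Put 42 ft³ in storage unit 3; 0 ft³ remain.
Put 38 ft³ in storage unit 1; 1 ft³ remain.
Put 34 ft³ in storage unit 2; 7 ft³ remain.
Put 33 ft³ in storage unit 4; 18 ft³ remain.
Put 24 ft³ in storage unit 5; 28 ft³ remain.
Put 20 ft³ in storage unit 5; 8 ft³ remain.
Put 14 ft³ in storage unit 4; 4 ft³ remain.
Put 13 ft³ in storage unit 6; 42 ft³ remain.
10 storage units × 150 ft³ = 1500 ft³; used 1187 ft³; unused 313 ft³.

313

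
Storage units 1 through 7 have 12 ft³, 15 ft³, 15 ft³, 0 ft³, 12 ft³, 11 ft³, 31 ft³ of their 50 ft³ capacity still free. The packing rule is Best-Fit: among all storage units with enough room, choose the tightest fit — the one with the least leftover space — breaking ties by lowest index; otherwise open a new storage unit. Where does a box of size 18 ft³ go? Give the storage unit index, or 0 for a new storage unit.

7

Storage units with room: storage unit 7 (31 ft³).
Tightest fit is storage unit 7 with 31 ft³ free.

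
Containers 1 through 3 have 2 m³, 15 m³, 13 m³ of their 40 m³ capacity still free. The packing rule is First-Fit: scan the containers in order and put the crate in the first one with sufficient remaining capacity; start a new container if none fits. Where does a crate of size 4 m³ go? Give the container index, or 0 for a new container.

2

Containers with room: container 2 (15 m³), container 3 (13 m³).
The first with room is container 2.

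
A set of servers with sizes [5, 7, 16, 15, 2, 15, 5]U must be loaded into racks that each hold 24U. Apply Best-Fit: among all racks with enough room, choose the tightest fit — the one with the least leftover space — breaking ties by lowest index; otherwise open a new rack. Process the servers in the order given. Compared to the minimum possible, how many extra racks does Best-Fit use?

Best-Fit: [5,7] [16,2,5] [15] [15] → 4 racks.
Total size 65U; any packing needs at least ⌈65/24⌉ = 3 racks.
An optimal packing achieves that bound: [16,7] [15,5,2] [15,5] → 3 racks.
Excess: 4 − 3 = 1.

1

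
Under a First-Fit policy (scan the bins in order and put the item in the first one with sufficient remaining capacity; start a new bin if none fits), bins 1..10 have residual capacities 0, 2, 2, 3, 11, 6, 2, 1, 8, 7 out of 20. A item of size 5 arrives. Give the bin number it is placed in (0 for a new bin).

Bins with room: bin 5 (11), bin 6 (6), bin 9 (8), bin 10 (7).
The first with room is bin 5.

5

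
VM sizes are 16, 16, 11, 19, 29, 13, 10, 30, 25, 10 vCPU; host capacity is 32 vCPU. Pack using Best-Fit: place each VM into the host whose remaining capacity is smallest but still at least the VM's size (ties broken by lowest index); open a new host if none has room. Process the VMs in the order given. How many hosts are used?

16 vCPU → host 1 (remaining 16 vCPU)
16 vCPU → host 1 (remaining 0 vCPU)
11 vCPU → host 2 (remaining 21 vCPU)
19 vCPU → host 2 (remaining 2 vCPU)
29 vCPU → host 3 (remaining 3 vCPU)
13 vCPU → host 4 (remaining 19 vCPU)
10 vCPU → host 4 (remaining 9 vCPU)
30 vCPU → host 5 (remaining 2 vCPU)
25 vCPU → host 6 (remaining 7 vCPU)
10 vCPU → host 7 (remaining 22 vCPU)

7 hosts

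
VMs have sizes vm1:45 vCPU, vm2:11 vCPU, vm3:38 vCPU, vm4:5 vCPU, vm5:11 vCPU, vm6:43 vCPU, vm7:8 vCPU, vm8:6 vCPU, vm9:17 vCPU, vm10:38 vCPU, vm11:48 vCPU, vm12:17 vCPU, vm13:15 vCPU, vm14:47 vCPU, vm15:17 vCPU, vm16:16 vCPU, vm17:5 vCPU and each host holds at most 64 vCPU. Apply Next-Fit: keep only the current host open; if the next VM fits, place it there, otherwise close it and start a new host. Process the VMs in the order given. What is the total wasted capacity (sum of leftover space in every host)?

Put vm1 (45 vCPU) in host 1; 19 vCPU remain.
Put vm2 (11 vCPU) in host 1; 8 vCPU remain.
Put vm3 (38 vCPU) in host 2; 26 vCPU remain.
Put vm4 (5 vCPU) in host 2; 21 vCPU remain.
Put vm5 (11 vCPU) in host 2; 10 vCPU remain.
Put vm6 (43 vCPU) in host 3; 21 vCPU remain.
Put vm7 (8 vCPU) in host 3; 13 vCPU remain.
Put vm8 (6 vCPU) in host 3; 7 vCPU remain.
Put vm9 (17 vCPU) in host 4; 47 vCPU remain.
Put vm10 (38 vCPU) in host 4; 9 vCPU remain.
Put vm11 (48 vCPU) in host 5; 16 vCPU remain.
Put vm12 (17 vCPU) in host 6; 47 vCPU remain.
Put vm13 (15 vCPU) in host 6; 32 vCPU remain.
Put vm14 (47 vCPU) in host 7; 17 vCPU remain.
Put vm15 (17 vCPU) in host 7; 0 vCPU remain.
Put vm16 (16 vCPU) in host 8; 48 vCPU remain.
Put vm17 (5 vCPU) in host 8; 43 vCPU remain.
8 hosts × 64 vCPU = 512 vCPU; used 387 vCPU; unused 125 vCPU.

125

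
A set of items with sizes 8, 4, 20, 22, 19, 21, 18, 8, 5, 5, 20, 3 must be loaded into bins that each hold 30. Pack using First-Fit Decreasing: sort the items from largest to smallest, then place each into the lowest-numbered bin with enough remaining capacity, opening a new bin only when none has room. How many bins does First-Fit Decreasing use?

6 bins

Sorted descending: 22, 21, 20, 20, 19, 18, 8, 8, 5, 5, 4, 3.
bin 1: place 22, 8 left
bin 2: place 21, 9 left
bin 3: place 20, 10 left
bin 4: place 20, 10 left
bin 5: place 19, 11 left
bin 6: place 18, 12 left
bin 1: place 8, 0 left
bin 2: place 8, 1 left
bin 3: place 5, 5 left
bin 3: place 5, 0 left
bin 4: place 4, 6 left
bin 4: place 3, 3 left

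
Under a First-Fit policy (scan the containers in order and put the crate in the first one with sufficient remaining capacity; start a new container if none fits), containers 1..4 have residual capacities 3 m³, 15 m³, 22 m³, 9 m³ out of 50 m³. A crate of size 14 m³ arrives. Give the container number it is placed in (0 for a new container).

2

Containers with room: container 2 (15 m³), container 3 (22 m³).
The first with room is container 2.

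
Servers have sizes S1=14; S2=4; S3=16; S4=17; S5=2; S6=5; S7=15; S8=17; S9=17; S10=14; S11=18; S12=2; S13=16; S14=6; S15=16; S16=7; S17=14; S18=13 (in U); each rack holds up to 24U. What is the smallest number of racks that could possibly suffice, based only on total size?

9

Total size = 14 + 4 + 16 + 17 + 2 + 5 + 15 + 17 + 17 + 14 + 18 + 2 + 16 + 6 + 16 + 7 + 14 + 13 = 213U.
⌈213 / 24⌉ = 9.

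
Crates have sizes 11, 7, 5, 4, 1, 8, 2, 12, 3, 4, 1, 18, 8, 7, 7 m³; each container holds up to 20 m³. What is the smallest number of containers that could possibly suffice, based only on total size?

5

Total size = 11 + 7 + 5 + 4 + 1 + 8 + 2 + 12 + 3 + 4 + 1 + 18 + 8 + 7 + 7 = 98 m³.
⌈98 / 20⌉ = 5.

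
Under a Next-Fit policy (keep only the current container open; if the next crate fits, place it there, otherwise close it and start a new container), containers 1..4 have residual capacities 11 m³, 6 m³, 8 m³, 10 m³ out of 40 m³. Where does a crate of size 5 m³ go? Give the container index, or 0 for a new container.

4

Next-Fit only looks at container 4, which has 10 m³ free.
5 m³ fits there.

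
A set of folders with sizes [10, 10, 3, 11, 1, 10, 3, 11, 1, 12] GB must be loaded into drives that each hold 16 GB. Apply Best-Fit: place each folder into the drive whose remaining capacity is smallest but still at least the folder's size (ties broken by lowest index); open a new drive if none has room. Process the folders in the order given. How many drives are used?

6 drives

drive 1: place 10 GB, 6 GB left
drive 2: place 10 GB, 6 GB left
drive 1: place 3 GB, 3 GB left
drive 3: place 11 GB, 5 GB left
drive 1: place 1 GB, 2 GB left
drive 4: place 10 GB, 6 GB left
drive 3: place 3 GB, 2 GB left
drive 5: place 11 GB, 5 GB left
drive 1: place 1 GB, 1 GB left
drive 6: place 12 GB, 4 GB left
Final drives: [10,3,1,1] [10] [11,3] [10] [11] [12].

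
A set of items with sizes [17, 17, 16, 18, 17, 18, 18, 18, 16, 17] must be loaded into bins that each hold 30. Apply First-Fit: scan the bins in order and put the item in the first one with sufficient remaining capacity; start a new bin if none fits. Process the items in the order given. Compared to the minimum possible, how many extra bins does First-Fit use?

First-Fit: [17] [17] [16] [18] [17] [18] [18] [18] [16] [17] → 10 bins.
10 items exceed 15 (half the capacity), and no two of those can share a bin, so at least 10 bins are needed.
So 10 is already optimal.

0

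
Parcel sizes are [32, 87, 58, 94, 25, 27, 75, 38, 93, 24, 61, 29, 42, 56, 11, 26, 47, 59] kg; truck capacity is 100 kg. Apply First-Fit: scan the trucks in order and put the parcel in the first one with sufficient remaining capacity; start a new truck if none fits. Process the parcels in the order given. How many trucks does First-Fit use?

10

32 kg → truck 1 (remaining 68 kg)
87 kg → truck 2 (remaining 13 kg)
58 kg → truck 1 (remaining 10 kg)
94 kg → truck 3 (remaining 6 kg)
25 kg → truck 4 (remaining 75 kg)
27 kg → truck 4 (remaining 48 kg)
75 kg → truck 5 (remaining 25 kg)
38 kg → truck 4 (remaining 10 kg)
93 kg → truck 6 (remaining 7 kg)
24 kg → truck 5 (remaining 1 kg)
61 kg → truck 7 (remaining 39 kg)
29 kg → truck 7 (remaining 10 kg)
42 kg → truck 8 (remaining 58 kg)
56 kg → truck 8 (remaining 2 kg)
11 kg → truck 2 (remaining 2 kg)
26 kg → truck 9 (remaining 74 kg)
47 kg → truck 9 (remaining 27 kg)
59 kg → truck 10 (remaining 41 kg)
Final trucks: [32,58] [87,11] [94] [25,27,38] [75,24] [93] [61,29] [42,56] [26,47] [59].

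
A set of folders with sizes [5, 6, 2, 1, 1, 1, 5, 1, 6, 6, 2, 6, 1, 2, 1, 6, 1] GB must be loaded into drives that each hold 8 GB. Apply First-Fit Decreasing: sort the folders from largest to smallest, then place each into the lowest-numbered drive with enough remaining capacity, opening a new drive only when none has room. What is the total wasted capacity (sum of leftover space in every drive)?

Sorted descending: 6, 6, 6, 6, 6, 5, 5, 2, 2, 2, 1, 1, 1, 1, 1, 1, 1.
drive 1: place 6 GB, 2 GB left
drive 2: place 6 GB, 2 GB left
drive 3: place 6 GB, 2 GB left
drive 4: place 6 GB, 2 GB left
drive 5: place 6 GB, 2 GB left
drive 6: place 5 GB, 3 GB left
drive 7: place 5 GB, 3 GB left
drive 1: place 2 GB, 0 GB left
drive 2: place 2 GB, 0 GB left
drive 3: place 2 GB, 0 GB left
drive 4: place 1 GB, 1 GB left
drive 4: place 1 GB, 0 GB left
drive 5: place 1 GB, 1 GB left
drive 5: place 1 GB, 0 GB left
drive 6: place 1 GB, 2 GB left
drive 6: place 1 GB, 1 GB left
drive 6: place 1 GB, 0 GB left
7 drives × 8 GB = 56 GB; used 53 GB; unused 3 GB.

3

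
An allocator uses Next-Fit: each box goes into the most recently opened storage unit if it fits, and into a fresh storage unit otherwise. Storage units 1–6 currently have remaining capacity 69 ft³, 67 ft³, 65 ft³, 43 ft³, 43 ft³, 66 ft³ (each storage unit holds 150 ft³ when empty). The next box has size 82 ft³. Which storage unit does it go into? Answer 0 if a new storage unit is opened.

Next-Fit only looks at storage unit 6, which has 66 ft³ free.
82 ft³ does not fit, so a new storage unit is opened.

0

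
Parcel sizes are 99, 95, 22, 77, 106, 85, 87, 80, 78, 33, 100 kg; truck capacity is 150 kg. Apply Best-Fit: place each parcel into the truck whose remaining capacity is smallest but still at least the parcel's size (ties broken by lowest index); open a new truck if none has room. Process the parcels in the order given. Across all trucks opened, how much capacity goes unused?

99 kg → truck 1 (remaining 51 kg)
95 kg → truck 2 (remaining 55 kg)
22 kg → truck 1 (remaining 29 kg)
77 kg → truck 3 (remaining 73 kg)
106 kg → truck 4 (remaining 44 kg)
85 kg → truck 5 (remaining 65 kg)
87 kg → truck 6 (remaining 63 kg)
80 kg → truck 7 (remaining 70 kg)
78 kg → truck 8 (remaining 72 kg)
33 kg → truck 4 (remaining 11 kg)
100 kg → truck 9 (remaining 50 kg)
9 trucks × 150 kg = 1350 kg; used 862 kg; unused 488 kg.

488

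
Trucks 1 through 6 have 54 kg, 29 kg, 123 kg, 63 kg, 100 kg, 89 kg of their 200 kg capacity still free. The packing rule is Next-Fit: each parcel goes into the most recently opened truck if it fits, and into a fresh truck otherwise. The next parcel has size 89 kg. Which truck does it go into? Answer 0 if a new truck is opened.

Next-Fit only looks at truck 6, which has 89 kg free.
89 kg fits there.

6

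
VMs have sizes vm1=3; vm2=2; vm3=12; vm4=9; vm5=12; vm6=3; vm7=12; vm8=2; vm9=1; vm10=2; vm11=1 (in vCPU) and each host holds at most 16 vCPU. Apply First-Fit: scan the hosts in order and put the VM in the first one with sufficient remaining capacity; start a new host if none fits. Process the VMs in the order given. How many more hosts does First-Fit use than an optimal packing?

0

First-Fit: [3,2,9,2] [12,3,1] [12,2,1] [12] → 4 hosts.
Total size 59 vCPU; any packing needs at least ⌈59/16⌉ = 4 hosts.
So 4 is already optimal.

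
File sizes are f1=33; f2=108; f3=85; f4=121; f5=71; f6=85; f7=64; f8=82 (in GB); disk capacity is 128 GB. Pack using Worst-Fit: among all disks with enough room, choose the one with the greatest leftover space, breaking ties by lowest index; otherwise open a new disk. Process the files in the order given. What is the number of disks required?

disk 1: place f1 (33 GB), 95 GB left
disk 2: place f2 (108 GB), 20 GB left
disk 1: place f3 (85 GB), 10 GB left
disk 3: place f4 (121 GB), 7 GB left
disk 4: place f5 (71 GB), 57 GB left
disk 5: place f6 (85 GB), 43 GB left
disk 6: place f7 (64 GB), 64 GB left
disk 7: place f8 (82 GB), 46 GB left
Final disks: [33,85] [108] [121] [71] [85] [64] [82].

7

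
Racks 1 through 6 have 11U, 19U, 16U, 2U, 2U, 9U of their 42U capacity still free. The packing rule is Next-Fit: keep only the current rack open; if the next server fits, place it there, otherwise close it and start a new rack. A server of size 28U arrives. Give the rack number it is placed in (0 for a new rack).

0

Next-Fit only looks at rack 6, which has 9U free.
28U does not fit, so a new rack is opened.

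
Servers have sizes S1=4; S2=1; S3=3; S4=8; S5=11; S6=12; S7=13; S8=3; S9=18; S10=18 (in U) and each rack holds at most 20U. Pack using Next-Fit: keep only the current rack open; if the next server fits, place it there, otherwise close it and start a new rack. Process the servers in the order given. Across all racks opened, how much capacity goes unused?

29

rack 1: place S1 (4U), 16U left
rack 1: place S2 (1U), 15U left
rack 1: place S3 (3U), 12U left
rack 1: place S4 (8U), 4U left
rack 2: place S5 (11U), 9U left
rack 3: place S6 (12U), 8U left
rack 4: place S7 (13U), 7U left
rack 4: place S8 (3U), 4U left
rack 5: place S9 (18U), 2U left
rack 6: place S10 (18U), 2U left
6 racks × 20U = 120U; used 91U; unused 29U.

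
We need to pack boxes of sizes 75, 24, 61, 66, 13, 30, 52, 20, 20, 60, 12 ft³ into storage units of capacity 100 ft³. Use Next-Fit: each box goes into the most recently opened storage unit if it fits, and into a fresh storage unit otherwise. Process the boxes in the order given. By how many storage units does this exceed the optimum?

1

Next-Fit: [75,24] [61] [66,13] [30,52] [20,20,60] [12] → 6 storage units.
Total size 433 ft³; any packing needs at least ⌈433/100⌉ = 5 storage units.
An optimal packing achieves that bound: [75,24] [66,30] [61,20,13] [60,20,12] [52] → 5 storage units.
Excess: 6 − 5 = 1.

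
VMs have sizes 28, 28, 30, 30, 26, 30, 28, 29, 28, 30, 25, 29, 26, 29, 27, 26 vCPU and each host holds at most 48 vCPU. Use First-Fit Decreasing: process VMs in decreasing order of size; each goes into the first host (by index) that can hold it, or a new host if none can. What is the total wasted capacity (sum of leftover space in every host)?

319

Sorted descending: 30, 30, 30, 30, 29, 29, 29, 28, 28, 28, 28, 27, 26, 26, 26, 25.
30 vCPU → host 1 (remaining 18 vCPU)
30 vCPU → host 2 (remaining 18 vCPU)
30 vCPU → host 3 (remaining 18 vCPU)
30 vCPU → host 4 (remaining 18 vCPU)
29 vCPU → host 5 (remaining 19 vCPU)
29 vCPU → host 6 (remaining 19 vCPU)
29 vCPU → host 7 (remaining 19 vCPU)
28 vCPU → host 8 (remaining 20 vCPU)
28 vCPU → host 9 (remaining 20 vCPU)
28 vCPU → host 10 (remaining 20 vCPU)
28 vCPU → host 11 (remaining 20 vCPU)
27 vCPU → host 12 (remaining 21 vCPU)
26 vCPU → host 13 (remaining 22 vCPU)
26 vCPU → host 14 (remaining 22 vCPU)
26 vCPU → host 15 (remaining 22 vCPU)
25 vCPU → host 16 (remaining 23 vCPU)
16 hosts × 48 vCPU = 768 vCPU; used 449 vCPU; unused 319 vCPU.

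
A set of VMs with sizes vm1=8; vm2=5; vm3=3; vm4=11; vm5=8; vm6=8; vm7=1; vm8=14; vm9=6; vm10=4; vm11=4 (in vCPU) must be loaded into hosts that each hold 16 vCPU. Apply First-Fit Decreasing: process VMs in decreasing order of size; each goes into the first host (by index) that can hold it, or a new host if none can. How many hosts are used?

Sorted descending: 14, 11, 8, 8, 8, 6, 5, 4, 4, 3, 1.
14 vCPU → host 1 (remaining 2 vCPU)
11 vCPU → host 2 (remaining 5 vCPU)
8 vCPU → host 3 (remaining 8 vCPU)
8 vCPU → host 3 (remaining 0 vCPU)
8 vCPU → host 4 (remaining 8 vCPU)
6 vCPU → host 4 (remaining 2 vCPU)
5 vCPU → host 2 (remaining 0 vCPU)
4 vCPU → host 5 (remaining 12 vCPU)
4 vCPU → host 5 (remaining 8 vCPU)
3 vCPU → host 5 (remaining 5 vCPU)
1 vCPU → host 1 (remaining 1 vCPU)

5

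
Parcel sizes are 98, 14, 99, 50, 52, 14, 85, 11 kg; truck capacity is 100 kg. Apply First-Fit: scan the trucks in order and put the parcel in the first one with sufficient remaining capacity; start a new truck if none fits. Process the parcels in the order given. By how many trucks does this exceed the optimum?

0

First-Fit: [98] [14,50,14,11] [99] [52] [85] → 5 trucks.
Total size 423 kg; any packing needs at least ⌈423/100⌉ = 5 trucks.
So 5 is already optimal.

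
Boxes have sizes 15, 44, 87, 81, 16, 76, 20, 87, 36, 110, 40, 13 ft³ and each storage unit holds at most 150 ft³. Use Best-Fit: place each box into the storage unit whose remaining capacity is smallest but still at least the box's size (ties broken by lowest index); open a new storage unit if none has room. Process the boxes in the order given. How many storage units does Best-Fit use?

5

storage unit 1: place 15 ft³, 135 ft³ left
storage unit 1: place 44 ft³, 91 ft³ left
storage unit 1: place 87 ft³, 4 ft³ left
storage unit 2: place 81 ft³, 69 ft³ left
storage unit 2: place 16 ft³, 53 ft³ left
storage unit 3: place 76 ft³, 74 ft³ left
storage unit 2: place 20 ft³, 33 ft³ left
storage unit 4: place 87 ft³, 63 ft³ left
storage unit 4: place 36 ft³, 27 ft³ left
storage unit 5: place 110 ft³, 40 ft³ left
storage unit 5: place 40 ft³, 0 ft³ left
storage unit 4: place 13 ft³, 14 ft³ left
Final storage units: [15,44,87] [81,16,20] [76] [87,36,13] [110,40].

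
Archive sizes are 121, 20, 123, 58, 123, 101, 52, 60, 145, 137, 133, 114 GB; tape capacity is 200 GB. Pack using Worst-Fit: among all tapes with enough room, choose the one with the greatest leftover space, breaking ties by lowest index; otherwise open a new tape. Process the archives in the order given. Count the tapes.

8

121 GB → tape 1 (remaining 79 GB)
20 GB → tape 1 (remaining 59 GB)
123 GB → tape 2 (remaining 77 GB)
58 GB → tape 2 (remaining 19 GB)
123 GB → tape 3 (remaining 77 GB)
101 GB → tape 4 (remaining 99 GB)
52 GB → tape 4 (remaining 47 GB)
60 GB → tape 3 (remaining 17 GB)
145 GB → tape 5 (remaining 55 GB)
137 GB → tape 6 (remaining 63 GB)
133 GB → tape 7 (remaining 67 GB)
114 GB → tape 8 (remaining 86 GB)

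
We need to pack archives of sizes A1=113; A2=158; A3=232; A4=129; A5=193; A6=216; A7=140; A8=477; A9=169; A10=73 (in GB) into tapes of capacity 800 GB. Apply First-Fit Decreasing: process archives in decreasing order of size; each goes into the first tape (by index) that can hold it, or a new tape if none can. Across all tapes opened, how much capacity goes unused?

Sorted descending: 477, 232, 216, 193, 169, 158, 140, 129, 113, 73.
Put 477 GB in tape 1; 323 GB remain.
Put 232 GB in tape 1; 91 GB remain.
Put 216 GB in tape 2; 584 GB remain.
Put 193 GB in tape 2; 391 GB remain.
Put 169 GB in tape 2; 222 GB remain.
Put 158 GB in tape 2; 64 GB remain.
Put 140 GB in tape 3; 660 GB remain.
Put 129 GB in tape 3; 531 GB remain.
Put 113 GB in tape 3; 418 GB remain.
Put 73 GB in tape 1; 18 GB remain.
3 tapes × 800 GB = 2400 GB; used 1900 GB; unused 500 GB.

500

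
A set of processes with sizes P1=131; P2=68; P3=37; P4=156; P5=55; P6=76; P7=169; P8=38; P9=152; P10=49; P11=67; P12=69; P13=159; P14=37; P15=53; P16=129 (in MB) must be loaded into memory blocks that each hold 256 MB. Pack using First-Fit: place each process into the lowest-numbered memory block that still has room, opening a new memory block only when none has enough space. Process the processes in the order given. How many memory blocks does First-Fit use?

7 memory blocks

Put P1 (131 MB) in memory block 1; 125 MB remain.
Put P2 (68 MB) in memory block 1; 57 MB remain.
Put P3 (37 MB) in memory block 1; 20 MB remain.
Put P4 (156 MB) in memory block 2; 100 MB remain.
Put P5 (55 MB) in memory block 2; 45 MB remain.
Put P6 (76 MB) in memory block 3; 180 MB remain.
Put P7 (169 MB) in memory block 3; 11 MB remain.
Put P8 (38 MB) in memory block 2; 7 MB remain.
Put P9 (152 MB) in memory block 4; 104 MB remain.
Put P10 (49 MB) in memory block 4; 55 MB remain.
Put P11 (67 MB) in memory block 5; 189 MB remain.
Put P12 (69 MB) in memory block 5; 120 MB remain.
Put P13 (159 MB) in memory block 6; 97 MB remain.
Put P14 (37 MB) in memory block 4; 18 MB remain.
Put P15 (53 MB) in memory block 5; 67 MB remain.
Put P16 (129 MB) in memory block 7; 127 MB remain.
Final memory blocks: [131,68,37] [156,55,38] [76,169] [152,49,37] [67,69,53] [159] [129].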